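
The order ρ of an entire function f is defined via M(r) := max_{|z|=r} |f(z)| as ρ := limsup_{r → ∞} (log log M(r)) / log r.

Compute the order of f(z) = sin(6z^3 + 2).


Write sin(w) = (e^{iw} ± e^{−iw})/(2 or 2i), so |sin(w)| ≤ e^{|w|}. With w = 6z^3 + 2, |w| ≤ 6r^3 + 2 on |z|=r, giving M(r) ≤ e^{6r^3 + 2} and ρ ≤ 3. For the lower bound, choose z on |z|=r with 6z^3 purely imaginary of modulus 6r^3; then |sin(6z^3 + 2)| grows like e^{6r^3}/2, so ρ ≥ 3. Hence ρ = 3.
Therefore ρ = 3.

Order ρ = 3.


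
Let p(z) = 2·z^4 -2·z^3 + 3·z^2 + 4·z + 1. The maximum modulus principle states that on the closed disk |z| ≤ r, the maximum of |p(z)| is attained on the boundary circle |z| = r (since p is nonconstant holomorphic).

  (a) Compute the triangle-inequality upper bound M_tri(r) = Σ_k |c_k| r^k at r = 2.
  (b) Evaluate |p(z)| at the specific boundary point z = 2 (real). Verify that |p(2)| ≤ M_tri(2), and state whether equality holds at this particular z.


Coefficients: c_0 = 1, c_1 = 4, c_2 = 3, c_3 = -2, c_4 = 2. Radius r = 2.
Part (a). Triangle bound: M_tri(r) = Σ_k |c_k| r^k
  = |1|·2^0 + |4|·2^1 + |3|·2^2 + |-2|·2^3 + |2|·2^4
  = 1 + 8 + 12 + 16 + 32 = 69.
This bounds M(r) := max_{|z|=r} |p(z)| from above; equality holds iff all terms c_k z^k can be made to align in phase at a single z on |z|=r.
Part (b). At z = 2 (real, on the circle |z| = r):
  p(2) = (1)·2^0 + (4)·2^1 + (3)·2^2 + (-2)·2^3 + (2)·2^4 = 37.
  |p(2)| = 37.
Check: |p(2)| = 37 ≤ 69 = M_tri(2). ✓ Equality does not hold at z = 2 (the coefficients have mixed signs, so the terms do not all align in phase there).

M_tri(2) = 69; |p(2)| = 37; equality at z=2: no.


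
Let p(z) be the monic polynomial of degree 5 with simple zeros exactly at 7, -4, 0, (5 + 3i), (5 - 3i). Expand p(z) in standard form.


The polynomial is p(z) = ∏_{α ∈ S} (z − α), where S = {7, -4, 0, (5 + 3i), (5 - 3i)}.
Expanding the product yields: p(z) = z^5 -13·z^4 + 36·z^3 + 178·z^2 -952·z.
Note conjugate pairs combine to real quadratics: (z − (5+3i))(z − (5−3i)) = z² − 10z + 34.
The resulting polynomial has degree 5 and real coefficients as required.

p(z) = z^5 -13·z^4 + 36·z^3 + 178·z^2 -952·z.


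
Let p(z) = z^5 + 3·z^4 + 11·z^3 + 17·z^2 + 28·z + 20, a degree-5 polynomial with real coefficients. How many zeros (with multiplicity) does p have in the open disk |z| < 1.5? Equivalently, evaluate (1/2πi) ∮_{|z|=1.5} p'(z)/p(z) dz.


The zeros of p are: (-1 + 2i), (-1 - 2i), (0 + 2i), (0 - 2i), -1.
Their magnitudes are: 2.236, 2.236, 2, 2, 1.
Zeros with |z| < R = 1.5: -1.
Count = 1.
By the argument principle, (1/2πi) ∮_{|z|=R} p'(z)/p(z) dz equals exactly this count.

Number of zeros inside |z| < 1.5: 1.


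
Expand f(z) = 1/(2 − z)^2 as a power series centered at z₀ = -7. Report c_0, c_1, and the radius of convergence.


Let w = z − z₀, so z = z₀ + w.
Then 2 − z = 2 − (z₀ + w) = (2 − z₀) − w = 9 − w.
f(z) = 1/(9 − w)^2 = (1/(9)^2) · (1 − w/(9))^{−2}.
By the binomial series (1−u)^{−2} = Σ_{n≥0} C(n+1, 1) u^n for |u|<1, with u = w/(9):
  c_n = C(n+1, 1) / (9)^(n+2).
  c_0 = 1/(9)^2 = 1/81.
  c_1 = 2/(9)^3 = 2/729.
The series is valid for |w/d| < 1, i.e. |z − z₀| < |d|.
Radius of convergence: R = |2 − z₀| = |9| = 9 (distance from z₀ to the singularity z = 2).

c_0 = 1/81, c_1 = 2/729; R = 9.


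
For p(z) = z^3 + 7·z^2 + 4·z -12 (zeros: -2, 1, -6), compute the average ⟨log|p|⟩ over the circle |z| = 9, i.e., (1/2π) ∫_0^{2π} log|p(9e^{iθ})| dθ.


Zeros: -6, -2, 1; r = 9.
Inside |z| < r: -6, -2, 1. Outside (|z| ≥ r): ∅.
p(0) = -12, so log|p(0)| = log(12) = 2.4849.
Apply Jensen: I(r) = log|p(0)| + Σ_k log(r/|z_k|), summed over zeros inside |z| < r.
  log(r/|z_k|) for z_k = -2: log(9/2) = 1.5041
  log(r/|z_k|) for z_k = 1: log(9/1) = 2.1972
  log(r/|z_k|) for z_k = -6: log(9/6) = 0.4055
Sum over inside zeros: 4.1068.
I(r) = log|p(0)| + (inside sum) = 2.4849 + 4.1068 = 6.5917.
Closed form (all zeros inside, monic): I(r) = n·log(r) = 3·log(9) = 6.5917. ✓

I(r) ≈ 6.5917.


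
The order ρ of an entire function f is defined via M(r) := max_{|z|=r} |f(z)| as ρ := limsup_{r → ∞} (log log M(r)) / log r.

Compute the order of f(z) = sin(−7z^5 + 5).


Write sin(w) = (e^{iw} ± e^{−iw})/(2 or 2i), so |sin(w)| ≤ e^{|w|}. With w = −7z^5 + 5, |w| ≤ 7r^5 + 5 on |z|=r, giving M(r) ≤ e^{7r^5 + 5} and ρ ≤ 5. For the lower bound, choose z on |z|=r with -7z^5 purely imaginary of modulus 7r^5; then |sin(−7z^5 + 5)| grows like e^{7r^5}/2, so ρ ≥ 5. Hence ρ = 5.
Therefore ρ = 5.

Order ρ = 5.


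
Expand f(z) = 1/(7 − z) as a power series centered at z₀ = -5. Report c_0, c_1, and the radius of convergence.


Let w = z − z₀, so z = z₀ + w.
Then 7 − z = 7 − (z₀ + w) = (7 − z₀) − w = 12 − w.
f(z) = 1/(12 − w) = (1/(12)) · 1/(1 − w/(12)) = Σ_{n≥0} w^n / (12)^(n+1).
So c_n = 1/(12)^(n+1):
  c_0 = 1/(12)^1 = 1/12.
  c_1 = 1/(12)^2 = 1/144.
The series is valid for |w/d| < 1, i.e. |z − z₀| < |d|.
Radius of convergence: R = |7 − z₀| = |12| = 12 (distance from z₀ to the singularity z = 7).

c_0 = 1/12, c_1 = 1/144; R = 12.


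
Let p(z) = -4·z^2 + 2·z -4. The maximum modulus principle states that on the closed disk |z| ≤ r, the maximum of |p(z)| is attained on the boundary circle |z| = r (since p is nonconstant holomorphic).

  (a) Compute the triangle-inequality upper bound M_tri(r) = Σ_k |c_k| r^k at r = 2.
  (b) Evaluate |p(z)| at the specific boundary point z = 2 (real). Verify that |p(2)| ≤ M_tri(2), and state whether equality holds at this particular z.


Coefficients: c_0 = -4, c_1 = 2, c_2 = -4. Radius r = 2.
Part (a). Triangle bound: M_tri(r) = Σ_k |c_k| r^k
  = |-4|·2^0 + |2|·2^1 + |-4|·2^2
  = 4 + 4 + 16 = 24.
This bounds M(r) := max_{|z|=r} |p(z)| from above; equality holds iff all terms c_k z^k can be made to align in phase at a single z on |z|=r.
Part (b). At z = 2 (real, on the circle |z| = r):
  p(2) = (-4)·2^0 + (2)·2^1 + (-4)·2^2 = -16.
  |p(2)| = 16.
Check: |p(2)| = 16 ≤ 24 = M_tri(2). ✓ Equality does not hold at z = 2 (the coefficients have mixed signs, so the terms do not all align in phase there).

M_tri(2) = 24; |p(2)| = 16; equality at z=2: no.


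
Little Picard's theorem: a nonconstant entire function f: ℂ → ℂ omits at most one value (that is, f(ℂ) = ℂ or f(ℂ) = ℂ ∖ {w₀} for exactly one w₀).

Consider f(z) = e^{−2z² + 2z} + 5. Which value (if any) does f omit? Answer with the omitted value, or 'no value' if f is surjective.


Little Picard bounds the complement of f(ℂ) to at most one point.
The exponent g(z) = −2z² + 2z is a nonconstant polynomial, hence surjective onto ℂ. So e^{g(z)} takes every value in {e^w : w ∈ ℂ} = ℂ ∖ {0}. Adding 5 shifts the range to ℂ ∖ {5}. f omits exactly 5.

Omitted value: 5.


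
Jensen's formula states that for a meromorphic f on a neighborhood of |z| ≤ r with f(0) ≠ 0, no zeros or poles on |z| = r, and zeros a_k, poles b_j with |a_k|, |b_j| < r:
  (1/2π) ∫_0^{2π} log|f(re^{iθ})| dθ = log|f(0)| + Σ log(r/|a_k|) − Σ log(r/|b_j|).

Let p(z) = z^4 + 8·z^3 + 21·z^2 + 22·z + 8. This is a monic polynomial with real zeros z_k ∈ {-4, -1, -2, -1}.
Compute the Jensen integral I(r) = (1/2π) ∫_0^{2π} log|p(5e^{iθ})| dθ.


Zeros: -4, -2, -1, -1; r = 5.
Inside |z| < r: -4, -2, -1, -1. Outside (|z| ≥ r): ∅.
p(0) = 8, so log|p(0)| = log(8) = 2.0794.
Apply Jensen: I(r) = log|p(0)| + Σ_k log(r/|z_k|), summed over zeros inside |z| < r.
  log(r/|z_k|) for z_k = -4: log(5/4) = 0.2231
  log(r/|z_k|) for z_k = -1: log(5/1) = 1.6094
  log(r/|z_k|) for z_k = -2: log(5/2) = 0.9163
  log(r/|z_k|) for z_k = -1: log(5/1) = 1.6094
Sum over inside zeros: 4.3583.
I(r) = log|p(0)| + (inside sum) = 2.0794 + 4.3583 = 6.4378.
Closed form (all zeros inside, monic): I(r) = n·log(r) = 4·log(5) = 6.4378. ✓

I(r) ≈ 6.4378.


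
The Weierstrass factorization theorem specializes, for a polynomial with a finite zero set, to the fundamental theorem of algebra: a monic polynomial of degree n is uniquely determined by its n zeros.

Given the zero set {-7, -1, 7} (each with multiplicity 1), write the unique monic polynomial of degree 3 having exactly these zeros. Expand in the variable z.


The polynomial is p(z) = ∏_{α ∈ S} (z − α), where S = {-7, -1, 7}.
Expanding the product yields: p(z) = z^3 + z^2 -49·z -49.
The resulting polynomial has degree 3 and real coefficients as required.

p(z) = z^3 + z^2 -49·z -49.


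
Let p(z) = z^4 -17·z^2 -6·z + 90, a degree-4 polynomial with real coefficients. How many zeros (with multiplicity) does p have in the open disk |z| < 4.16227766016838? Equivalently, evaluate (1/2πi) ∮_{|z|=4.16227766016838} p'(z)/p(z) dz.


The zeros of p are: (-3 + 1i), (-3 - 1i), 3, 3.
Their magnitudes are: 3.162, 3.162, 3, 3.
Zeros with |z| < R = 4.16227766016838: (-3 + 1i), (-3 - 1i), 3, 3.
Count = 4.
By the argument principle, (1/2πi) ∮_{|z|=R} p'(z)/p(z) dz equals exactly this count.

Number of zeros inside |z| < 4.16227766016838: 4.


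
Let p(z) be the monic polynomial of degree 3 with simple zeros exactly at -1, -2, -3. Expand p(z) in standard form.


The polynomial is p(z) = ∏_{α ∈ S} (z − α), where S = {-1, -2, -3}.
Expanding the product yields: p(z) = z^3 + 6·z^2 + 11·z + 6.
The resulting polynomial has degree 3 and real coefficients as required.

p(z) = z^3 + 6·z^2 + 11·z + 6.


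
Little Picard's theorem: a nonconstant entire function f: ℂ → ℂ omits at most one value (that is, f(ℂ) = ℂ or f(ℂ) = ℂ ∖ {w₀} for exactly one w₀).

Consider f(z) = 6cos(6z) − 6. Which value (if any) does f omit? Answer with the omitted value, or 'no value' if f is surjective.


Little Picard bounds the complement of f(ℂ) to at most one point.
cos is entire and surjective onto ℂ: for every w ∈ ℂ, cos(ζ) = w has a solution ζ ∈ ℂ (e.g., via the complex inverse arccos). With ζ = 6z this gives z = ζ/(6). Then 6·cos(6z) takes every value in 6·ℂ = ℂ, and adding -6 is a bijection of ℂ. So f is surjective and omits no value. (Note: only on the real line is cos bounded by [−1, 1].)

Omitted value: no value.


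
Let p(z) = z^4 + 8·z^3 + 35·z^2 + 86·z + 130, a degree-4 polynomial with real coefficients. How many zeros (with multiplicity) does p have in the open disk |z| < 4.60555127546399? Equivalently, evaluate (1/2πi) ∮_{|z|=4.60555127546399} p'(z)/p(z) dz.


The zeros of p are: (-1 + 3i), (-1 - 3i), (-3 + 2i), (-3 - 2i).
Their magnitudes are: 3.162, 3.162, 3.606, 3.606.
Zeros with |z| < R = 4.60555127546399: (-1 + 3i), (-1 - 3i), (-3 + 2i), (-3 - 2i).
Count = 4.
By the argument principle, (1/2πi) ∮_{|z|=R} p'(z)/p(z) dz equals exactly this count.

Number of zeros inside |z| < 4.60555127546399: 4.


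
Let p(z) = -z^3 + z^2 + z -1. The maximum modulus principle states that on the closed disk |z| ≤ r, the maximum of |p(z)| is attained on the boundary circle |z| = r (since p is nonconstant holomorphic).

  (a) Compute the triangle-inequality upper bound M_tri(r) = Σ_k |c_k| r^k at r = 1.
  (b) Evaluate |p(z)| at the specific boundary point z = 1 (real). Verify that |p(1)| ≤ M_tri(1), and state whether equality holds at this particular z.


Coefficients: c_0 = -1, c_1 = 1, c_2 = 1, c_3 = -1. Radius r = 1.
Part (a). Triangle bound: M_tri(r) = Σ_k |c_k| r^k
  = |-1|·1^0 + |1|·1^1 + |1|·1^2 + |-1|·1^3
  = 1 + 1 + 1 + 1 = 4.
This bounds M(r) := max_{|z|=r} |p(z)| from above; equality holds iff all terms c_k z^k can be made to align in phase at a single z on |z|=r.
Part (b). At z = 1 (real, on the circle |z| = r):
  p(1) = (-1)·1^0 + (1)·1^1 + (1)·1^2 + (-1)·1^3 = 0.
  |p(1)| = 0.
Check: |p(1)| = 0 ≤ 4 = M_tri(1). ✓ Equality does not hold at z = 1 (the coefficients have mixed signs, so the terms do not all align in phase there).

M_tri(1) = 4; |p(1)| = 0; equality at z=1: no.


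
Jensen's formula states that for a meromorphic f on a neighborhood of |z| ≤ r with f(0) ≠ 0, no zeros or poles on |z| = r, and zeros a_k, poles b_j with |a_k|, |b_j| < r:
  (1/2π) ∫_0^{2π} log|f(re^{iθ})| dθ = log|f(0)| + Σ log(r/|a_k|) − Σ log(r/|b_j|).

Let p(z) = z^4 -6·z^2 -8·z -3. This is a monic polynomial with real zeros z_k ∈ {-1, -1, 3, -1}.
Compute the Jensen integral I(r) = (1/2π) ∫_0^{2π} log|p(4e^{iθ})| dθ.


Zeros: -1, -1, -1, 3; r = 4.
Inside |z| < r: -1, -1, -1, 3. Outside (|z| ≥ r): ∅.
p(0) = -3, so log|p(0)| = log(3) = 1.0986.
Apply Jensen: I(r) = log|p(0)| + Σ_k log(r/|z_k|), summed over zeros inside |z| < r.
  log(r/|z_k|) for z_k = -1: log(4/1) = 1.3863
  log(r/|z_k|) for z_k = -1: log(4/1) = 1.3863
  log(r/|z_k|) for z_k = 3: log(4/3) = 0.2877
  log(r/|z_k|) for z_k = -1: log(4/1) = 1.3863
Sum over inside zeros: 4.4466.
I(r) = log|p(0)| + (inside sum) = 1.0986 + 4.4466 = 5.5452.
Closed form (all zeros inside, monic): I(r) = n·log(r) = 4·log(4) = 5.5452. ✓

I(r) ≈ 5.5452.


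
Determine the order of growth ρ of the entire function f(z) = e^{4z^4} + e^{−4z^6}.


Each summand is entire of order 4 and 6 respectively (as in the single-exponential case). The order of a sum is at most the max of the orders, so ρ ≤ 6. For the lower bound: on |z|=r choose arg z so that -4z^6 is real positive; then |e^{-4z^6}| = e^{4r^6} while |e^{4z^4}| ≤ e^{4r^4} = o(e^{4r^6}). So |f| ≥ e^{4r^6}(1 − o(1)) and ρ ≥ 6. Hence ρ = max(4, 6) = 6.
Therefore ρ = 6.

Order ρ = 6.


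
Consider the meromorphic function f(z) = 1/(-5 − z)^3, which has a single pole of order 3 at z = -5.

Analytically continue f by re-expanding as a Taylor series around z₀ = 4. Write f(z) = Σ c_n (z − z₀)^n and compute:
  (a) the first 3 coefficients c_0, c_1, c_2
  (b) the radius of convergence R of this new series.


Let w = z − z₀, so z = z₀ + w.
Then -5 − z = -5 − (z₀ + w) = (-5 − z₀) − w = -9 − w.
f(z) = 1/(-9 − w)^3 = (1/(-9)^3) · (1 − w/(-9))^{−3}.
By the binomial series (1−u)^{−3} = Σ_{n≥0} C(n+2, 2) u^n for |u|<1, with u = w/(-9):
  c_n = C(n+2, 2) / (-9)^(n+3).
  c_0 = 1/(-9)^3 = -1/729.
  c_1 = 3/(-9)^4 = 1/2187.
  c_2 = 6/(-9)^5 = -2/19683.
The series is valid for |w/d| < 1, i.e. |z − z₀| < |d|.
Radius of convergence: R = |-5 − z₀| = |-9| = 9 (distance from z₀ to the singularity z = -5).

c_0 = -1/729, c_1 = 1/2187, c_2 = -2/19683; R = 9.


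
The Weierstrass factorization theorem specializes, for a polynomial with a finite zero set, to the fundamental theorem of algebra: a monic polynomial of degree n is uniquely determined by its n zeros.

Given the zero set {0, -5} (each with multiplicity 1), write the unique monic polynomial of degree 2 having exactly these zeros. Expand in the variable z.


The polynomial is p(z) = ∏_{α ∈ S} (z − α), where S = {0, -5}.
Expanding the product yields: p(z) = z^2 + 5·z.
The resulting polynomial has degree 2 and real coefficients as required.

p(z) = z^2 + 5·z.


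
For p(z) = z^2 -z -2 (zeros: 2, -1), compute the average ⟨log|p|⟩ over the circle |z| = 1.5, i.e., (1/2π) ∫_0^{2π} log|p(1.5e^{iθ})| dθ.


Zeros: -1, 2; r = 1.5.
Inside |z| < r: -1. Outside (|z| ≥ r): 2.
p(0) = -2, so log|p(0)| = log(2) = 0.6931.
Apply Jensen: I(r) = log|p(0)| + Σ_k log(r/|z_k|), summed over zeros inside |z| < r.
  log(r/|z_k|) for z_k = -1: log(1.5/1) = 0.4055
  Outside zeros (2) contribute nothing to the Jensen sum.
Sum over inside zeros: 0.4055.
I(r) = log|p(0)| + (inside sum) = 0.6931 + 0.4055 = 1.0986.
Note: since some zeros are outside |z| ≤ r, the simplified n·log(r) form does NOT apply — only the inside zeros contribute.

I(r) ≈ 1.0986.


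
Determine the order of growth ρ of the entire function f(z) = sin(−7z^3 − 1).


Write sin(w) = (e^{iw} ± e^{−iw})/(2 or 2i), so |sin(w)| ≤ e^{|w|}. With w = −7z^3 − 1, |w| ≤ 7r^3 + 1 on |z|=r, giving M(r) ≤ e^{7r^3 + 1} and ρ ≤ 3. For the lower bound, choose z on |z|=r with -7z^3 purely imaginary of modulus 7r^3; then |sin(−7z^3 − 1)| grows like e^{7r^3}/2, so ρ ≥ 3. Hence ρ = 3.
Therefore ρ = 3.

Order ρ = 3.


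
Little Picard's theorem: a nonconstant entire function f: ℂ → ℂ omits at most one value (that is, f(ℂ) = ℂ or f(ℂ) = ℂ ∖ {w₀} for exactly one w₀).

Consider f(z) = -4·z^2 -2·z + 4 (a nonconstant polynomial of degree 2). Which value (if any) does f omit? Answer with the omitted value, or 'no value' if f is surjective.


Little Picard bounds the complement of f(ℂ) to at most one point.
For every w ∈ ℂ, the equation p(z) − w = 0 is a nonconstant polynomial in z and hence has at least one root by the fundamental theorem of algebra. So p is surjective onto ℂ, omitting no value.

Omitted value: no value.


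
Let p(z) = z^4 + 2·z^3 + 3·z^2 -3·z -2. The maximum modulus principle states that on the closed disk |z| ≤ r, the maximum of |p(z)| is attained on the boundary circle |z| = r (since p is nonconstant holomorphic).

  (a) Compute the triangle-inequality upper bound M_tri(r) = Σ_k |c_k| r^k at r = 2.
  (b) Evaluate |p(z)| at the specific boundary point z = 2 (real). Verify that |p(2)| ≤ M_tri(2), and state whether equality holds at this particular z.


Coefficients: c_0 = -2, c_1 = -3, c_2 = 3, c_3 = 2, c_4 = 1. Radius r = 2.
Part (a). Triangle bound: M_tri(r) = Σ_k |c_k| r^k
  = |-2|·2^0 + |-3|·2^1 + |3|·2^2 + |2|·2^3 + |1|·2^4
  = 2 + 6 + 12 + 16 + 16 = 52.
This bounds M(r) := max_{|z|=r} |p(z)| from above; equality holds iff all terms c_k z^k can be made to align in phase at a single z on |z|=r.
Part (b). At z = 2 (real, on the circle |z| = r):
  p(2) = (-2)·2^0 + (-3)·2^1 + (3)·2^2 + (2)·2^3 + (1)·2^4 = 36.
  |p(2)| = 36.
Check: |p(2)| = 36 ≤ 52 = M_tri(2). ✓ Equality does not hold at z = 2 (the coefficients have mixed signs, so the terms do not all align in phase there).

M_tri(2) = 52; |p(2)| = 36; equality at z=2: no.


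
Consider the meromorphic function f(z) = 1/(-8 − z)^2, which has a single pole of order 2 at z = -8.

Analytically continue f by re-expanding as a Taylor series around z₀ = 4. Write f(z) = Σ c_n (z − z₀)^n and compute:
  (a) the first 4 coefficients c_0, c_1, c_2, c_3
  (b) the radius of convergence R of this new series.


Let w = z − z₀, so z = z₀ + w.
Then -8 − z = -8 − (z₀ + w) = (-8 − z₀) − w = -12 − w.
f(z) = 1/(-12 − w)^2 = (1/(-12)^2) · (1 − w/(-12))^{−2}.
By the binomial series (1−u)^{−2} = Σ_{n≥0} C(n+1, 1) u^n for |u|<1, with u = w/(-12):
  c_n = C(n+1, 1) / (-12)^(n+2).
  c_0 = 1/(-12)^2 = 1/144.
  c_1 = 2/(-12)^3 = -1/864.
  c_2 = 3/(-12)^4 = 1/6912.
  c_3 = 4/(-12)^5 = -1/62208.
The series is valid for |w/d| < 1, i.e. |z − z₀| < |d|.
Radius of convergence: R = |-8 − z₀| = |-12| = 12 (distance from z₀ to the singularity z = -8).

c_0 = 1/144, c_1 = -1/864, c_2 = 1/6912, c_3 = -1/62208; R = 12.


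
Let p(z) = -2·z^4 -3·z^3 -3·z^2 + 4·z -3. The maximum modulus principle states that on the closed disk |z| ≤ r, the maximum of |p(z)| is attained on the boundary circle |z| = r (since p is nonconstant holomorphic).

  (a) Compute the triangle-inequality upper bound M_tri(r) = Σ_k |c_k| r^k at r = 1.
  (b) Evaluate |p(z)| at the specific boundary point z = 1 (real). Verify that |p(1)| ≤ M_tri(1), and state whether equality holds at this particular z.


Coefficients: c_0 = -3, c_1 = 4, c_2 = -3, c_3 = -3, c_4 = -2. Radius r = 1.
Part (a). Triangle bound: M_tri(r) = Σ_k |c_k| r^k
  = |-3|·1^0 + |4|·1^1 + |-3|·1^2 + |-3|·1^3 + |-2|·1^4
  = 3 + 4 + 3 + 3 + 2 = 15.
This bounds M(r) := max_{|z|=r} |p(z)| from above; equality holds iff all terms c_k z^k can be made to align in phase at a single z on |z|=r.
Part (b). At z = 1 (real, on the circle |z| = r):
  p(1) = (-3)·1^0 + (4)·1^1 + (-3)·1^2 + (-3)·1^3 + (-2)·1^4 = -7.
  |p(1)| = 7.
Check: |p(1)| = 7 ≤ 15 = M_tri(1). ✓ Equality does not hold at z = 1 (the coefficients have mixed signs, so the terms do not all align in phase there).

M_tri(1) = 15; |p(1)| = 7; equality at z=1: no.


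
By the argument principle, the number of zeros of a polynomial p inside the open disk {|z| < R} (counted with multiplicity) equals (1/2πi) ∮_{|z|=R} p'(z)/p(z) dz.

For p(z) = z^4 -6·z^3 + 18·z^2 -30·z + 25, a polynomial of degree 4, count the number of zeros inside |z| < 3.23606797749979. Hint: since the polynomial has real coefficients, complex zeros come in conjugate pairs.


The zeros of p are: (2 + 1i), (2 - 1i), (1 + 2i), (1 - 2i).
Their magnitudes are: 2.236, 2.236, 2.236, 2.236.
Zeros with |z| < R = 3.23606797749979: (2 + 1i), (2 - 1i), (1 + 2i), (1 - 2i).
Count = 4.
By the argument principle, (1/2πi) ∮_{|z|=R} p'(z)/p(z) dz equals exactly this count.

Number of zeros inside |z| < 3.23606797749979: 4.


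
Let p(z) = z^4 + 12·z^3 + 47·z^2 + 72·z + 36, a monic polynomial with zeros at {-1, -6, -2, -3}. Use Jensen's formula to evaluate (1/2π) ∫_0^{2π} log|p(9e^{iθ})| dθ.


Zeros: -6, -3, -2, -1; r = 9.
Inside |z| < r: -6, -3, -2, -1. Outside (|z| ≥ r): ∅.
p(0) = 36, so log|p(0)| = log(36) = 3.5835.
Apply Jensen: I(r) = log|p(0)| + Σ_k log(r/|z_k|), summed over zeros inside |z| < r.
  log(r/|z_k|) for z_k = -1: log(9/1) = 2.1972
  log(r/|z_k|) for z_k = -6: log(9/6) = 0.4055
  log(r/|z_k|) for z_k = -2: log(9/2) = 1.5041
  log(r/|z_k|) for z_k = -3: log(9/3) = 1.0986
Sum over inside zeros: 5.2054.
I(r) = log|p(0)| + (inside sum) = 3.5835 + 5.2054 = 8.7889.
Closed form (all zeros inside, monic): I(r) = n·log(r) = 4·log(9) = 8.7889. ✓

I(r) ≈ 8.7889.


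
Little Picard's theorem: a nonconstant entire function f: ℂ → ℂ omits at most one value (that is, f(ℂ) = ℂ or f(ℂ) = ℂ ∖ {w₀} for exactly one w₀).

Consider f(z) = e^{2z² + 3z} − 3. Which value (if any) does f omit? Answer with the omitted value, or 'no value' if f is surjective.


Little Picard bounds the complement of f(ℂ) to at most one point.
The exponent g(z) = 2z² + 3z is a nonconstant polynomial, hence surjective onto ℂ. So e^{g(z)} takes every value in {e^w : w ∈ ℂ} = ℂ ∖ {0}. Adding -3 shifts the range to ℂ ∖ {-3}. f omits exactly -3.

Omitted value: -3.


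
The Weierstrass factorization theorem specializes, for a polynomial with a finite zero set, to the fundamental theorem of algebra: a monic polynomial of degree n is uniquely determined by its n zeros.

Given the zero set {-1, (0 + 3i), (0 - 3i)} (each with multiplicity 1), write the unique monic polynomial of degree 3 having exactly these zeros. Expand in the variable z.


The polynomial is p(z) = ∏_{α ∈ S} (z − α), where S = {-1, (0 + 3i), (0 - 3i)}.
Expanding the product yields: p(z) = z^3 + z^2 + 9·z + 9.
Note conjugate pairs combine to real quadratics: (z − (0+3i))(z − (0−3i)) = z² + 9.
The resulting polynomial has degree 3 and real coefficients as required.

p(z) = z^3 + z^2 + 9·z + 9.


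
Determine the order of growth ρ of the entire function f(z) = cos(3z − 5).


cos(w) is a linear combination of e^{iw} and e^{−iw} (or e^w, e^{−w} in the hyperbolic case), so |cos(w)| ≤ e^{|w|}. With w = 3z − 5, |w| ≤ 3|z| + 5 = 3r + 5 on |z| = r, giving M(r) ≤ e^{3r + 5}, so ρ ≤ 1. On a suitable ray (z = it for sin/cos; z = t for sinh/cosh, t real → ∞), |cos(3z − 5)| grows like e^{3|t|}/2, so ρ ≥ 1. Hence ρ = 1.
Therefore ρ = 1.

Order ρ = 1.


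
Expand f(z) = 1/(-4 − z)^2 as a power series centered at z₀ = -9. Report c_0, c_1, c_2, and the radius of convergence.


Let w = z − z₀, so z = z₀ + w.
Then -4 − z = -4 − (z₀ + w) = (-4 − z₀) − w = 5 − w.
f(z) = 1/(5 − w)^2 = (1/(5)^2) · (1 − w/(5))^{−2}.
By the binomial series (1−u)^{−2} = Σ_{n≥0} C(n+1, 1) u^n for |u|<1, with u = w/(5):
  c_n = C(n+1, 1) / (5)^(n+2).
  c_0 = 1/(5)^2 = 1/25.
  c_1 = 2/(5)^3 = 2/125.
  c_2 = 3/(5)^4 = 3/625.
The series is valid for |w/d| < 1, i.e. |z − z₀| < |d|.
Radius of convergence: R = |-4 − z₀| = |5| = 5 (distance from z₀ to the singularity z = -4).

c_0 = 1/25, c_1 = 2/125, c_2 = 3/625; R = 5.


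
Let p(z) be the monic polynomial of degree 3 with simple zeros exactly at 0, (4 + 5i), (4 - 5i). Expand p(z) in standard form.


The polynomial is p(z) = ∏_{α ∈ S} (z − α), where S = {0, (4 + 5i), (4 - 5i)}.
Expanding the product yields: p(z) = z^3 -8·z^2 + 41·z.
Note conjugate pairs combine to real quadratics: (z − (4+5i))(z − (4−5i)) = z² − 8z + 41.
The resulting polynomial has degree 3 and real coefficients as required.

p(z) = z^3 -8·z^2 + 41·z.


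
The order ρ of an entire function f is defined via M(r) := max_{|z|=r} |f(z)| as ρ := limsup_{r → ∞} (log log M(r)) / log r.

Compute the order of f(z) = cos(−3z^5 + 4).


Write cos(w) = (e^{iw} ± e^{−iw})/(2 or 2i), so |cos(w)| ≤ e^{|w|}. With w = −3z^5 + 4, |w| ≤ 3r^5 + 4 on |z|=r, giving M(r) ≤ e^{3r^5 + 4} and ρ ≤ 5. For the lower bound, choose z on |z|=r with -3z^5 purely imaginary of modulus 3r^5; then |cos(−3z^5 + 4)| grows like e^{3r^5}/2, so ρ ≥ 5. Hence ρ = 5.
Therefore ρ = 5.

Order ρ = 5.


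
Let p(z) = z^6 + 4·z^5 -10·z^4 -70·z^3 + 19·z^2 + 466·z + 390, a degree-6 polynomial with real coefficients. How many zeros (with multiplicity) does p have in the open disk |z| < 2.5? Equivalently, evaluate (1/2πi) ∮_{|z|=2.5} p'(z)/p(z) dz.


The zeros of p are: (-3 + 2i), (-3 - 2i), -1, -3, (3 + 1i), (3 - 1i).
Their magnitudes are: 3.606, 3.606, 1, 3, 3.162, 3.162.
Zeros with |z| < R = 2.5: -1.
Count = 1.
By the argument principle, (1/2πi) ∮_{|z|=R} p'(z)/p(z) dz equals exactly this count.

Number of zeros inside |z| < 2.5: 1.


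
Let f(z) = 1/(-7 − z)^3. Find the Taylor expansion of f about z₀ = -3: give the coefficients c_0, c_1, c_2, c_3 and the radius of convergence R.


Let w = z − z₀, so z = z₀ + w.
Then -7 − z = -7 − (z₀ + w) = (-7 − z₀) − w = -4 − w.
f(z) = 1/(-4 − w)^3 = (1/(-4)^3) · (1 − w/(-4))^{−3}.
By the binomial series (1−u)^{−3} = Σ_{n≥0} C(n+2, 2) u^n for |u|<1, with u = w/(-4):
  c_n = C(n+2, 2) / (-4)^(n+3).
  c_0 = 1/(-4)^3 = -1/64.
  c_1 = 3/(-4)^4 = 3/256.
  c_2 = 6/(-4)^5 = -3/512.
  c_3 = 10/(-4)^6 = 5/2048.
The series is valid for |w/d| < 1, i.e. |z − z₀| < |d|.
Radius of convergence: R = |-7 − z₀| = |-4| = 4 (distance from z₀ to the singularity z = -7).

c_0 = -1/64, c_1 = 3/256, c_2 = -3/512, c_3 = 5/2048; R = 4.


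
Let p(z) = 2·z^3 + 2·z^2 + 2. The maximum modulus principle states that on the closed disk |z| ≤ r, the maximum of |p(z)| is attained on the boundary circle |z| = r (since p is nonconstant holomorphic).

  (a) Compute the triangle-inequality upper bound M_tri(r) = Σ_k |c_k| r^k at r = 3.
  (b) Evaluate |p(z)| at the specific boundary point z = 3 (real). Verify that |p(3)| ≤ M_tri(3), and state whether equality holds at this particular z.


Coefficients: c_0 = 2, c_1 = 0, c_2 = 2, c_3 = 2. Radius r = 3.
Part (a). Triangle bound: M_tri(r) = Σ_k |c_k| r^k
  = |2|·3^0 + |0|·3^1 + |2|·3^2 + |2|·3^3
  = 2 + 0 + 18 + 54 = 74.
This bounds M(r) := max_{|z|=r} |p(z)| from above; equality holds iff all terms c_k z^k can be made to align in phase at a single z on |z|=r.
Part (b). At z = 3 (real, on the circle |z| = r):
  p(3) = (2)·3^0 + (0)·3^1 + (2)·3^2 + (2)·3^3 = 74.
  |p(3)| = 74.
Since all nonzero coefficients share the same sign, |p(3)| = 74 = M_tri(3); the triangle bound is attained at z = 3, so in fact M(r) = 74.

M_tri(3) = 74; |p(3)| = 74; equality at z=3: yes.


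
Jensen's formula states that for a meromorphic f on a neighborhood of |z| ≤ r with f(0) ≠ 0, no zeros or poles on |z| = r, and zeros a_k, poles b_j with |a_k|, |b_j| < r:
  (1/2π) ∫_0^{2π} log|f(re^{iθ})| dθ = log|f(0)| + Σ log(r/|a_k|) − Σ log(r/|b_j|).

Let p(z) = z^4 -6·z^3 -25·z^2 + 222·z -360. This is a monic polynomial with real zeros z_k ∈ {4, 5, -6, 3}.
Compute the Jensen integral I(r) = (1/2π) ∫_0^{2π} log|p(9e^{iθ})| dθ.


Zeros: -6, 3, 4, 5; r = 9.
Inside |z| < r: -6, 3, 4, 5. Outside (|z| ≥ r): ∅.
p(0) = -360, so log|p(0)| = log(360) = 5.8861.
Apply Jensen: I(r) = log|p(0)| + Σ_k log(r/|z_k|), summed over zeros inside |z| < r.
  log(r/|z_k|) for z_k = 4: log(9/4) = 0.8109
  log(r/|z_k|) for z_k = 5: log(9/5) = 0.5878
  log(r/|z_k|) for z_k = -6: log(9/6) = 0.4055
  log(r/|z_k|) for z_k = 3: log(9/3) = 1.0986
Sum over inside zeros: 2.9028.
I(r) = log|p(0)| + (inside sum) = 5.8861 + 2.9028 = 8.7889.
Closed form (all zeros inside, monic): I(r) = n·log(r) = 4·log(9) = 8.7889. ✓

I(r) ≈ 8.7889.


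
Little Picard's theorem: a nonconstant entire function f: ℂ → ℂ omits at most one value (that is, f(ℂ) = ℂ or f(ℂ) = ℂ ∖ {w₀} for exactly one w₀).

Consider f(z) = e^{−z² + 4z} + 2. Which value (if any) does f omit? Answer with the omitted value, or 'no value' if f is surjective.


Little Picard bounds the complement of f(ℂ) to at most one point.
The exponent g(z) = −z² + 4z is a nonconstant polynomial, hence surjective onto ℂ. So e^{g(z)} takes every value in {e^w : w ∈ ℂ} = ℂ ∖ {0}. Adding 2 shifts the range to ℂ ∖ {2}. f omits exactly 2.

Omitted value: 2.


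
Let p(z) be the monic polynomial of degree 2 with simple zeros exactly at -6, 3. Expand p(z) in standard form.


The polynomial is p(z) = ∏_{α ∈ S} (z − α), where S = {-6, 3}.
Expanding the product yields: p(z) = z^2 + 3·z -18.
The resulting polynomial has degree 2 and real coefficients as required.

p(z) = z^2 + 3·z -18.


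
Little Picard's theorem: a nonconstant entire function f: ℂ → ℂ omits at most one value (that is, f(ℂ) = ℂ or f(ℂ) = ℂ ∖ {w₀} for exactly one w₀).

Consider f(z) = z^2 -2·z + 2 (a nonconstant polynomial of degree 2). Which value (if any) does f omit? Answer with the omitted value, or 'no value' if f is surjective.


Little Picard bounds the complement of f(ℂ) to at most one point.
For every w ∈ ℂ, the equation p(z) − w = 0 is a nonconstant polynomial in z and hence has at least one root by the fundamental theorem of algebra. So p is surjective onto ℂ, omitting no value.

Omitted value: no value.


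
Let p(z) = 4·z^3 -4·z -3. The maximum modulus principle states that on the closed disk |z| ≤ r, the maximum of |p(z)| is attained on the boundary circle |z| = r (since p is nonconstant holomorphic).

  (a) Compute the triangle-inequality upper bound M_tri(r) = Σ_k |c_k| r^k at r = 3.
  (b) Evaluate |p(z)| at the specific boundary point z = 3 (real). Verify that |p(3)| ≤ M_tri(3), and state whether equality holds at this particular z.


Coefficients: c_0 = -3, c_1 = -4, c_2 = 0, c_3 = 4. Radius r = 3.
Part (a). Triangle bound: M_tri(r) = Σ_k |c_k| r^k
  = |-3|·3^0 + |-4|·3^1 + |0|·3^2 + |4|·3^3
  = 3 + 12 + 0 + 108 = 123.
This bounds M(r) := max_{|z|=r} |p(z)| from above; equality holds iff all terms c_k z^k can be made to align in phase at a single z on |z|=r.
Part (b). At z = 3 (real, on the circle |z| = r):
  p(3) = (-3)·3^0 + (-4)·3^1 + (0)·3^2 + (4)·3^3 = 93.
  |p(3)| = 93.
Check: |p(3)| = 93 ≤ 123 = M_tri(3). ✓ Equality does not hold at z = 3 (the coefficients have mixed signs, so the terms do not all align in phase there).

M_tri(3) = 123; |p(3)| = 93; equality at z=3: no.


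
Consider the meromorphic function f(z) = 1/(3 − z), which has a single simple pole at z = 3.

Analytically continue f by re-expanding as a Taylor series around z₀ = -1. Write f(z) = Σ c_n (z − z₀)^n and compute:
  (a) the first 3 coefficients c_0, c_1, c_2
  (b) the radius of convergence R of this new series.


Let w = z − z₀, so z = z₀ + w.
Then 3 − z = 3 − (z₀ + w) = (3 − z₀) − w = 4 − w.
f(z) = 1/(4 − w) = (1/(4)) · 1/(1 − w/(4)) = Σ_{n≥0} w^n / (4)^(n+1).
So c_n = 1/(4)^(n+1):
  c_0 = 1/(4)^1 = 1/4.
  c_1 = 1/(4)^2 = 1/16.
  c_2 = 1/(4)^3 = 1/64.
The series is valid for |w/d| < 1, i.e. |z − z₀| < |d|.
Radius of convergence: R = |3 − z₀| = |4| = 4 (distance from z₀ to the singularity z = 3).

c_0 = 1/4, c_1 = 1/16, c_2 = 1/64; R = 4.


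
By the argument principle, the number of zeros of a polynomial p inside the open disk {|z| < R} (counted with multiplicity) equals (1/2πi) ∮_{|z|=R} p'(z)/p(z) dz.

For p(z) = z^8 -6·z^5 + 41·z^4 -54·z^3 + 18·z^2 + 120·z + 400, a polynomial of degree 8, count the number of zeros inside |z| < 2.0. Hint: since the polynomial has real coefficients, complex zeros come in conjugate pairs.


The zeros of p are: (2 + 1i), (2 - 1i), (-2 + 2i), (-2 - 2i), (-1 + 1i), (-1 - 1i), (1 + 2i), (1 - 2i).
Their magnitudes are: 2.236, 2.236, 2.828, 2.828, 1.414, 1.414, 2.236, 2.236.
Zeros with |z| < R = 2.0: (-1 + 1i), (-1 - 1i).
Count = 2.
By the argument principle, (1/2πi) ∮_{|z|=R} p'(z)/p(z) dz equals exactly this count.

Number of zeros inside |z| < 2.0: 2.


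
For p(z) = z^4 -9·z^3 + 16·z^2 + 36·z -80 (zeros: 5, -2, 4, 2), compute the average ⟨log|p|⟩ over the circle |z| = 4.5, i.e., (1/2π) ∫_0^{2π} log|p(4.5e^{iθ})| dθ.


Zeros: -2, 2, 4, 5; r = 4.5.
Inside |z| < r: -2, 2, 4. Outside (|z| ≥ r): 5.
p(0) = -80, so log|p(0)| = log(80) = 4.3820.
Apply Jensen: I(r) = log|p(0)| + Σ_k log(r/|z_k|), summed over zeros inside |z| < r.
  log(r/|z_k|) for z_k = -2: log(4.5/2) = 0.8109
  log(r/|z_k|) for z_k = 4: log(4.5/4) = 0.1178
  log(r/|z_k|) for z_k = 2: log(4.5/2) = 0.8109
  Outside zeros (5) contribute nothing to the Jensen sum.
Sum over inside zeros: 1.7396.
I(r) = log|p(0)| + (inside sum) = 4.3820 + 1.7396 = 6.1217.
Note: since some zeros are outside |z| ≤ r, the simplified n·log(r) form does NOT apply — only the inside zeros contribute.

I(r) ≈ 6.1217.


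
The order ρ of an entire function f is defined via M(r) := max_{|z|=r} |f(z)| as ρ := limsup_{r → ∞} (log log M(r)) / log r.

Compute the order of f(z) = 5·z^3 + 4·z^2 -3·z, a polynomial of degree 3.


|f(z)| ≤ Σ|c_k|·r^k = O(r^3) as r → ∞. Polynomial growth is O(e^{r^ε}) for every ε > 0 (since r^3/e^{r^ε} → 0), so ρ ≤ ε for all ε > 0, i.e. ρ = 0. Every nonconstant polynomial has order 0.
Therefore ρ = 0.

Order ρ = 0.


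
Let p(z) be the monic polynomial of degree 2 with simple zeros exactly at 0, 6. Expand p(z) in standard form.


The polynomial is p(z) = ∏_{α ∈ S} (z − α), where S = {0, 6}.
Expanding the product yields: p(z) = z^2 -6·z.
The resulting polynomial has degree 2 and real coefficients as required.

p(z) = z^2 -6·z.


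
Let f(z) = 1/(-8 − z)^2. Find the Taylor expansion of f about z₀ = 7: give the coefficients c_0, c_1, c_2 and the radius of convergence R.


Let w = z − z₀, so z = z₀ + w.
Then -8 − z = -8 − (z₀ + w) = (-8 − z₀) − w = -15 − w.
f(z) = 1/(-15 − w)^2 = (1/(-15)^2) · (1 − w/(-15))^{−2}.
By the binomial series (1−u)^{−2} = Σ_{n≥0} C(n+1, 1) u^n for |u|<1, with u = w/(-15):
  c_n = C(n+1, 1) / (-15)^(n+2).
  c_0 = 1/(-15)^2 = 1/225.
  c_1 = 2/(-15)^3 = -2/3375.
  c_2 = 3/(-15)^4 = 1/16875.
The series is valid for |w/d| < 1, i.e. |z − z₀| < |d|.
Radius of convergence: R = |-8 − z₀| = |-15| = 15 (distance from z₀ to the singularity z = -8).

c_0 = 1/225, c_1 = -2/3375, c_2 = 1/16875; R = 15.


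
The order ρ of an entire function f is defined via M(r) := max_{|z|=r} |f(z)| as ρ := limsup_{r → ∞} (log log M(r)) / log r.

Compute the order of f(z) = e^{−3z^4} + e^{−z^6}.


Each summand is entire of order 4 and 6 respectively (as in the single-exponential case). The order of a sum is at most the max of the orders, so ρ ≤ 6. For the lower bound: on |z|=r choose arg z so that -1z^6 is real positive; then |e^{-1z^6}| = e^{1r^6} while |e^{-3z^4}| ≤ e^{3r^4} = o(e^{1r^6}). So |f| ≥ e^{1r^6}(1 − o(1)) and ρ ≥ 6. Hence ρ = max(4, 6) = 6.
Therefore ρ = 6.

Order ρ = 6.


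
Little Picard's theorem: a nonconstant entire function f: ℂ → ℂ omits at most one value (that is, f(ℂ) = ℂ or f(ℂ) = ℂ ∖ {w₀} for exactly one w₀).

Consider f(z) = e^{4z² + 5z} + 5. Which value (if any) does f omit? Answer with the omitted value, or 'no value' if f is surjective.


Little Picard bounds the complement of f(ℂ) to at most one point.
The exponent g(z) = 4z² + 5z is a nonconstant polynomial, hence surjective onto ℂ. So e^{g(z)} takes every value in {e^w : w ∈ ℂ} = ℂ ∖ {0}. Adding 5 shifts the range to ℂ ∖ {5}. f omits exactly 5.

Omitted value: 5.


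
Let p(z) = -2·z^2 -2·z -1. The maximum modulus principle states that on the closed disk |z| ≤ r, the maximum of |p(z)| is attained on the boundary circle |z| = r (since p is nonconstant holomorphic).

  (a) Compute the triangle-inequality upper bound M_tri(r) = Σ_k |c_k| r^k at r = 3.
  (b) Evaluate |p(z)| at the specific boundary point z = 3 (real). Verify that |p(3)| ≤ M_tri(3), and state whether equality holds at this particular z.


Coefficients: c_0 = -1, c_1 = -2, c_2 = -2. Radius r = 3.
Part (a). Triangle bound: M_tri(r) = Σ_k |c_k| r^k
  = |-1|·3^0 + |-2|·3^1 + |-2|·3^2
  = 1 + 6 + 18 = 25.
This bounds M(r) := max_{|z|=r} |p(z)| from above; equality holds iff all terms c_k z^k can be made to align in phase at a single z on |z|=r.
Part (b). At z = 3 (real, on the circle |z| = r):
  p(3) = (-1)·3^0 + (-2)·3^1 + (-2)·3^2 = -25.
  |p(3)| = 25.
Since all nonzero coefficients share the same sign, |p(3)| = 25 = M_tri(3); the triangle bound is attained at z = 3, so in fact M(r) = 25.

M_tri(3) = 25; |p(3)| = 25; equality at z=3: yes.


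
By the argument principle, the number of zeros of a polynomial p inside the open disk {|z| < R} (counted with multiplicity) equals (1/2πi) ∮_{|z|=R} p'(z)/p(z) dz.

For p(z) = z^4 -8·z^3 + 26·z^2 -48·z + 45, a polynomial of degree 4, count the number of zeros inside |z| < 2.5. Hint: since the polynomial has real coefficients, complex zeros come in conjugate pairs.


The zeros of p are: 3, 3, (1 + 2i), (1 - 2i).
Their magnitudes are: 3, 3, 2.236, 2.236.
Zeros with |z| < R = 2.5: (1 + 2i), (1 - 2i).
Count = 2.
By the argument principle, (1/2πi) ∮_{|z|=R} p'(z)/p(z) dz equals exactly this count.

Number of zeros inside |z| < 2.5: 2.


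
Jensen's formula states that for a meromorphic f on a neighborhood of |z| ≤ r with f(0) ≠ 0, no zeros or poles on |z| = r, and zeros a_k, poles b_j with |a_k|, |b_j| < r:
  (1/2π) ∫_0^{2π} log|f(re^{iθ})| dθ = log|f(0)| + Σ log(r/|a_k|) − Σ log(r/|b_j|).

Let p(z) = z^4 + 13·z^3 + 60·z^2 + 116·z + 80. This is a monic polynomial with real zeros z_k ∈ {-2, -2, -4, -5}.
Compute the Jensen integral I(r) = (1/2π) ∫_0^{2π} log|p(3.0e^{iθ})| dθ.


Zeros: -5, -4, -2, -2; r = 3.0.
Inside |z| < r: -2, -2. Outside (|z| ≥ r): -5, -4.
p(0) = 80, so log|p(0)| = log(80) = 4.3820.
Apply Jensen: I(r) = log|p(0)| + Σ_k log(r/|z_k|), summed over zeros inside |z| < r.
  log(r/|z_k|) for z_k = -2: log(3.0/2) = 0.4055
  log(r/|z_k|) for z_k = -2: log(3.0/2) = 0.4055
  Outside zeros (-5, -4) contribute nothing to the Jensen sum.
Sum over inside zeros: 0.8109.
I(r) = log|p(0)| + (inside sum) = 4.3820 + 0.8109 = 5.1930.
Note: since some zeros are outside |z| ≤ r, the simplified n·log(r) form does NOT apply — only the inside zeros contribute.

I(r) ≈ 5.1930.


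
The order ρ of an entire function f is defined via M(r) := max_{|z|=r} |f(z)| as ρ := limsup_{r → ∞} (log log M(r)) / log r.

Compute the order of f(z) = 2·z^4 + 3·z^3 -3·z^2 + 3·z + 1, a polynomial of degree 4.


|f(z)| ≤ Σ|c_k|·r^k = O(r^4) as r → ∞. Polynomial growth is O(e^{r^ε}) for every ε > 0 (since r^4/e^{r^ε} → 0), so ρ ≤ ε for all ε > 0, i.e. ρ = 0. Every nonconstant polynomial has order 0.
Therefore ρ = 0.

Order ρ = 0.


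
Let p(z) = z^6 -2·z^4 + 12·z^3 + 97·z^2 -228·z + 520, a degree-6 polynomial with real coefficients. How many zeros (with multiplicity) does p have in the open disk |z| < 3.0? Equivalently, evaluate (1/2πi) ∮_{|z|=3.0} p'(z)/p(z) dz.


The zeros of p are: (1 + 2i), (1 - 2i), (-3 + 2i), (-3 - 2i), (2 + 2i), (2 - 2i).
Their magnitudes are: 2.236, 2.236, 3.606, 3.606, 2.828, 2.828.
Zeros with |z| < R = 3.0: (1 + 2i), (1 - 2i), (2 + 2i), (2 - 2i).
Count = 4.
By the argument principle, (1/2πi) ∮_{|z|=R} p'(z)/p(z) dz equals exactly this count.

Number of zeros inside |z| < 3.0: 4.
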